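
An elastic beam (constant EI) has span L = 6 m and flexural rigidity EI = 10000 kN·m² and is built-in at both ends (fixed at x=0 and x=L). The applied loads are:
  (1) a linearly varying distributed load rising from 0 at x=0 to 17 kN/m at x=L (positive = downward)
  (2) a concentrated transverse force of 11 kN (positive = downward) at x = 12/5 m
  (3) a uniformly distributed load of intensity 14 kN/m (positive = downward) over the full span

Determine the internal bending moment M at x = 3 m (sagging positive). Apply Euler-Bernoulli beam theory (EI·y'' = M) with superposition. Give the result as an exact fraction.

M(3) = 3903/100 kN·m

Load 1 — triangular load w₀=17 kN/m (0→w₀ over full span):
  M_1 = 3w₀Lx/20 - w₀L²/30 - w₀x³/(6L) = 3·17·6·3/20 - 17·6²/30 - 17·3³/(6·6) = 51/4 kN·m
Load 2 — point force P=11 kN at a=12/5 m (b=L-a=18/5):
  M_2 = Pa²(a+3b)(L-x)/L³ - Pa²b/L²  [x>a] = 11·(12/5)²·((12/5)+3·(18/5))·(6-3)/6³ - 11·(12/5)²·(18/5)/6² = 132/25 kN·m
Load 3 — uniform load w=14 kN/m over full span:
  M_3 = wLx/2 - wL²/12 - wx²/2 = 14·6·3/2 - 14·6²/12 - 14·3²/2 = 21 kN·m
Superposition: M = Σ M_i = 3903/100 kN·m ≈ 39.030000 kN·m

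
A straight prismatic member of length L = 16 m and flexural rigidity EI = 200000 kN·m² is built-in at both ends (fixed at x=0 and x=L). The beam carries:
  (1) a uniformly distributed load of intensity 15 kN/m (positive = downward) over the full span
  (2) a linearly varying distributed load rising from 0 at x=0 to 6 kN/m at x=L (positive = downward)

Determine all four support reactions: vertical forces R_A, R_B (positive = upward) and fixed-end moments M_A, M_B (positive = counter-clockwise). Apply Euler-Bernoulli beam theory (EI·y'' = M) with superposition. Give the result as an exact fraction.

Load 1 — uniform load w=15 kN/m over full span:
  R_A = wL/2 = 15·16/2 = 120 kN
  M_A = wL²/12 = 15·16²/12 = 320 kN·m
  R_B = wL/2 = 15·16/2 = 120 kN
  M_B = -wL²/12 = -15·16²/12 = -320 kN·m
Load 2 — triangular load w₀=6 kN/m (0→w₀ over full span):
  R_A = 3w₀L/20 = 3·6·16/20 = 72/5 kN
  M_A = w₀L²/30 = 6·16²/30 = 256/5 kN·m
  R_B = 7w₀L/20 = 7·6·16/20 = 168/5 kN
  M_B = -w₀L²/20 = -6·16²/20 = -384/5 kN·m
Superposition: R_A = 672/5 kN, M_A = 1856/5 kN·m, R_B = 768/5 kN, M_B = -1984/5 kN·m

R_A = 672/5 kN, M_A = 1856/5 kN·m, R_B = 768/5 kN, M_B = -1984/5 kN·m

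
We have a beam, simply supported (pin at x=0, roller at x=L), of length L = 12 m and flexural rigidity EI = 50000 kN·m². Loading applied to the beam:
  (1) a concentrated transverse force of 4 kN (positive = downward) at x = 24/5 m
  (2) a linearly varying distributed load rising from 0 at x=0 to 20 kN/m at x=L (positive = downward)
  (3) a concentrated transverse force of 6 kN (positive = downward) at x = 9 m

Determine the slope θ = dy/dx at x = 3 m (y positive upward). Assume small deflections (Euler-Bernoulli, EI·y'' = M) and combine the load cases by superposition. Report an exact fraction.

Load 1 — point force P=4 kN at a=24/5 m (b=L-a=36/5):
  θ_1 = -Pb(L²-b²-3x²)/(6LEI)  [x≤a] = -4·(36/5)·(12²-(36/5)²-3·3²)/(6·12·50000) = -1629/3125000 rad
Load 2 — triangular load w₀=20 kN/m (0→w₀ over full span):
  θ_2 = -w₀(7L⁴-30L²x²+15x⁴)/(360LEI) = -20·(7·12⁴-30·12²·3²+15·3⁴)/(360·12·50000) = -3981/400000 rad
Load 3 — point force P=6 kN at a=9 m (b=L-a=3):
  θ_3 = -Pb(L²-b²-3x²)/(6LEI)  [x≤a] = -6·3·(12²-3²-3·3²)/(6·12·50000) = -27/50000 rad
Superposition: θ = Σ θ_i = -550689/50000000 rad ≈ -0.011014 rad

θ(3) = -550689/50000000 rad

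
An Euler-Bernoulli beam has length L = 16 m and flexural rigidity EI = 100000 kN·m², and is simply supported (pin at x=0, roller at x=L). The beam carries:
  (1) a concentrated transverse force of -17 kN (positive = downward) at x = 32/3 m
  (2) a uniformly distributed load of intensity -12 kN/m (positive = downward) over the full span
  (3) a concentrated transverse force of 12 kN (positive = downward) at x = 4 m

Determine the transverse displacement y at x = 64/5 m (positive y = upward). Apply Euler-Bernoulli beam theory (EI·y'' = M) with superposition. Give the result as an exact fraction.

y(64/5) = 10302004/158203125 m

Load 1 — point force P=-17 kN at a=32/3 m (b=L-a=16/3):
  y_1 = -Pa(L-x)(2Lx-a²-x²)/(6LEI)  [x>a] = -(-17)·(32/3)·(16-(64/5))·(2·16·(64/5)-(32/3)²-(64/5)²)/(6·16·100000) = 252416/31640625 m
Load 2 — uniform load w=-12 kN/m over full span:
  y_2 = -wx(L³-2Lx²+x³)/(24EI) = -(-12)·(64/5)·(16³-2·16·(64/5)²+(64/5)³)/(24·100000) = 118784/1953125 m
Load 3 — point force P=12 kN at a=4 m (b=L-a=12):
  y_3 = -Pa(L-x)(2Lx-a²-x²)/(6LEI)  [x>a] = -12·4·(16-(64/5))·(2·16·(64/5)-4²-(64/5)²)/(6·16·100000) = -1436/390625 m
Superposition: y = Σ y_i = 10302004/158203125 m ≈ 0.065119 m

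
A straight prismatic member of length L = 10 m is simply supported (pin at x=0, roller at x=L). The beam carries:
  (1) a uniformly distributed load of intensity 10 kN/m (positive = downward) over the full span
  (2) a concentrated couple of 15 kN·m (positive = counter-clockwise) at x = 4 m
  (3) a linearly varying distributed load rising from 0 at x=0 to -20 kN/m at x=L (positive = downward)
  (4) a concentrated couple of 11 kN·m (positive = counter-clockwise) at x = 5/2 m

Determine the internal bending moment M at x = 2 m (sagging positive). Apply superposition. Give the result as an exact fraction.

Load 1 — uniform load w=10 kN/m over full span:
  M_1 = wx(L-x)/2 = 10·2·(10-2)/2 = 80 kN·m
Load 2 — applied couple M₀=15 kN·m at a=4 m (b=L-a=6):
  M_2 = M₀x/L  [x≤a] = 15·2/10 = 3 kN·m
Load 3 — triangular load w₀=-20 kN/m (0→w₀ over full span):
  M_3 = w₀Lx/6 - w₀x³/(6L) = (-20)·10·2/6 - (-20)·2³/(6·10) = -64 kN·m
Load 4 — applied couple M₀=11 kN·m at a=5/2 m (b=L-a=15/2):
  M_4 = M₀x/L  [x≤a] = 11·2/10 = 11/5 kN·m
Superposition: M = Σ M_i = 106/5 kN·m ≈ 21.200000 kN·m

M(2) = 106/5 kN·m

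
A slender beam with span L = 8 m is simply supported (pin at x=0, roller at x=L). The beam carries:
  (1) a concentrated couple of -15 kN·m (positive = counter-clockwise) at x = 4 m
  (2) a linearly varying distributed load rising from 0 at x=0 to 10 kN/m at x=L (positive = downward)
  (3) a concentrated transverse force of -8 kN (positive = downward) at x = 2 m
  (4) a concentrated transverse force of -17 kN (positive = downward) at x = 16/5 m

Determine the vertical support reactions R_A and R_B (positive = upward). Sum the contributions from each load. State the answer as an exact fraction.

Load 1 — applied couple M₀=-15 kN·m at a=4 m (b=L-a=4):
  R_A = M₀/L = (-15)/8 = -15/8 kN
  R_B = -M₀/L = -(-15)/8 = 15/8 kN
Load 2 — triangular load w₀=10 kN/m (0→w₀ over full span):
  R_A = w₀L/6 = 10·8/6 = 40/3 kN
  R_B = w₀L/3 = 10·8/3 = 80/3 kN
Load 3 — point force P=-8 kN at a=2 m (b=L-a=6):
  R_A = Pb/L = (-8)·6/8 = -6 kN
  R_B = Pa/L = (-8)·2/8 = -2 kN
Load 4 — point force P=-17 kN at a=16/5 m (b=L-a=24/5):
  R_A = Pb/L = (-17)·(24/5)/8 = -51/5 kN
  R_B = Pa/L = (-17)·(16/5)/8 = -34/5 kN
Superposition: R_A = -569/120 kN, R_B = 2369/120 kN

R_A = -569/120 kN, R_B = 2369/120 kN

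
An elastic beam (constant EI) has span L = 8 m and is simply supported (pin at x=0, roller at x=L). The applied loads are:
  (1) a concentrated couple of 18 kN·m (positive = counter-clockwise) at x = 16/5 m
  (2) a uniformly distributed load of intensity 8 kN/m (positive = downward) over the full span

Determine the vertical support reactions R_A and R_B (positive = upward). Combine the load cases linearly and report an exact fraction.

R_A = 137/4 kN, R_B = 119/4 kN

Load 1 — applied couple M₀=18 kN·m at a=16/5 m (b=L-a=24/5):
  R_A = M₀/L = 18/8 = 9/4 kN
  R_B = -M₀/L = -18/8 = -9/4 kN
Load 2 — uniform load w=8 kN/m over full span:
  R_A = wL/2 = 8·8/2 = 32 kN
  R_B = wL/2 = 8·8/2 = 32 kN
Superposition: R_A = 137/4 kN, R_B = 119/4 kN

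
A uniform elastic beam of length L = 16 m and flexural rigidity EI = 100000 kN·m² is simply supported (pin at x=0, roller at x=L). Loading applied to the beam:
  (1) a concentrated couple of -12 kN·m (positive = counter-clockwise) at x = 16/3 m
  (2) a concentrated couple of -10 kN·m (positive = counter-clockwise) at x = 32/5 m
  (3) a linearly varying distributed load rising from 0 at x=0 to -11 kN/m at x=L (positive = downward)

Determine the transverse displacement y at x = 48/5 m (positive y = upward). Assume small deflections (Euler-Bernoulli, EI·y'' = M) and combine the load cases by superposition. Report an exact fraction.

Load 1 — applied couple M₀=-12 kN·m at a=16/3 m (b=L-a=32/3):
  y_1 = (M₀x³/(6L)-M₀(x-a)²/2+C₁x)/EI  [x>a] with C₁=M₀(3b²-L²)/(6L)=-32/3 = ((-12)·(48/5)³/(6·16)-(-12)·((48/5)-(16/3))²/2+(-32/3)·(48/5))/100000 = -1216/1171875 m
Load 2 — applied couple M₀=-10 kN·m at a=32/5 m (b=L-a=48/5):
  y_2 = (M₀x³/(6L)-M₀(x-a)²/2+C₁x)/EI  [x>a] with C₁=M₀(3b²-L²)/(6L)=-32/15 = ((-10)·(48/5)³/(6·16)-(-10)·((48/5)-(32/5))²/2+(-32/15)·(48/5))/100000 = -48/78125 m
Load 3 — triangular load w₀=-11 kN/m (0→w₀ over full span):
  y_3 = -w₀x(7L⁴-10L²x²+3x⁴)/(360LEI) = -(-11)·(48/5)·(7·16⁴-10·16²·(48/5)²+3·(48/5)⁴)/(360·16·100000) = 6668288/146484375 m
Superposition: y = Σ y_i = 2142096/48828125 m ≈ 0.043870 m

y(48/5) = 2142096/48828125 m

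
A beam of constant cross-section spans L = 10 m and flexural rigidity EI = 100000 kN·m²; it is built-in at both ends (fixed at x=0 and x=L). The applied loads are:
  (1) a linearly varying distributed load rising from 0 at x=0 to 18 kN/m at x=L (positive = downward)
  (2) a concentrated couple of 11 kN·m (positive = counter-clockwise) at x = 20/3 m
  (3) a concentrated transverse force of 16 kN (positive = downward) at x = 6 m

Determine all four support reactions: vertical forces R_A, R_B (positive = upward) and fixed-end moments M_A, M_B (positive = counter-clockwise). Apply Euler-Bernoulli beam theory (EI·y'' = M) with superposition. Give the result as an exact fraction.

R_A = 12787/375 kN, M_A = 5927/75 kN·m, R_B = 26963/375 kN, M_B = -2826/25 kN·m

Load 1 — triangular load w₀=18 kN/m (0→w₀ over full span):
  R_A = 3w₀L/20 = 3·18·10/20 = 27 kN
  M_A = w₀L²/30 = 18·10²/30 = 60 kN·m
  R_B = 7w₀L/20 = 7·18·10/20 = 63 kN
  M_B = -w₀L²/20 = -18·10²/20 = -90 kN·m
Load 2 — applied couple M₀=11 kN·m at a=20/3 m (b=L-a=10/3):
  R_A = 6M₀ab/L³ = 6·11·(20/3)·(10/3)/10³ = 22/15 kN
  M_A = M₀b(2a-b)/L² = 11·(10/3)·(2·(20/3)-(10/3))/10² = 11/3 kN·m
  R_B = -6M₀ab/L³ = -6·11·(20/3)·(10/3)/10³ = -22/15 kN
  M_B = M₀a(2b-a)/L² = 11·(20/3)·(2·(10/3)-(20/3))/10² = 0 kN·m
Load 3 — point force P=16 kN at a=6 m (b=L-a=4):
  R_A = Pb²(3a+b)/L³ = 16·4²·(3·6+4)/10³ = 704/125 kN
  M_A = Pab²/L² = 16·6·4²/10² = 384/25 kN·m
  R_B = Pa²(a+3b)/L³ = 16·6²·(6+3·4)/10³ = 1296/125 kN
  M_B = -Pa²b/L² = -16·6²·4/10² = -576/25 kN·m
Superposition: R_A = 12787/375 kN, M_A = 5927/75 kN·m, R_B = 26963/375 kN, M_B = -2826/25 kN·m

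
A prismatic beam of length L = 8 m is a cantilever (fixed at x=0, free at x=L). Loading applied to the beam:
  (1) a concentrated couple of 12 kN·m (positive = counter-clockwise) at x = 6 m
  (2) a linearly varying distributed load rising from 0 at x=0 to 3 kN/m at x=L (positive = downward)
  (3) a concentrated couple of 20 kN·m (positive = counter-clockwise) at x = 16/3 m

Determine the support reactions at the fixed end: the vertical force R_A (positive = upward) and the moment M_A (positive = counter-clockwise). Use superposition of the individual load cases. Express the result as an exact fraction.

Load 1 — applied couple M₀=12 kN·m at a=6 m (b=L-a=2):
  R_A = 0 kN
  M_A = -M₀ = -12 kN·m
Load 2 — triangular load w₀=3 kN/m (0→w₀ over full span):
  R_A = w₀L/2 = 3·8/2 = 12 kN
  M_A = w₀L²/3 = 3·8²/3 = 64 kN·m
Load 3 — applied couple M₀=20 kN·m at a=16/3 m (b=L-a=8/3):
  R_A = 0 kN
  M_A = -M₀ = -20 kN·m
Superposition: R_A = 12 kN, M_A = 32 kN·m

R_A = 12 kN, M_A = 32 kN·m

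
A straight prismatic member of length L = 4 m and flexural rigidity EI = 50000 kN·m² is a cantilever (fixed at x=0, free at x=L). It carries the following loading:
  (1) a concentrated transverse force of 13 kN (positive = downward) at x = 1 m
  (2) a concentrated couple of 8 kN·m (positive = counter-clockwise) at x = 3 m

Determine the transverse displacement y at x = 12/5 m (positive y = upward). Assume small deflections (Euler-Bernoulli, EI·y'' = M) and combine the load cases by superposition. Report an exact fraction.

y(12/5) = 1441/7500000 m

Load 1 — point force P=13 kN at a=1 m (b=L-a=3):
  y_1 = -Pa²(3x-a)/(6EI)  [x>a] = -13·1²·(3·(12/5)-1)/(6·50000) = -403/1500000 m
Load 2 — applied couple M₀=8 kN·m at a=3 m (b=L-a=1):
  y_2 = M₀x²/(2EI)  [x≤a] = 8·(12/5)²/(2·50000) = 36/78125 m
Superposition: y = Σ y_i = 1441/7500000 m ≈ 0.000192 m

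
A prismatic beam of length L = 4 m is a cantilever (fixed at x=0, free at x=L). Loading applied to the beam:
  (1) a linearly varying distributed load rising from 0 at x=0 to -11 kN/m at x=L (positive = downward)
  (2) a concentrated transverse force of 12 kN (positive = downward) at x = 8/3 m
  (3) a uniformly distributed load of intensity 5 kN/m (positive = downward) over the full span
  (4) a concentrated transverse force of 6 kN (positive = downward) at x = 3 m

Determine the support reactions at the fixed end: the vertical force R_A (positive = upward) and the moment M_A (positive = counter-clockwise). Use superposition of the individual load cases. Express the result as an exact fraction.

R_A = 16 kN, M_A = 94/3 kN·m

Load 1 — triangular load w₀=-11 kN/m (0→w₀ over full span):
  R_A = w₀L/2 = (-11)·4/2 = -22 kN
  M_A = w₀L²/3 = (-11)·4²/3 = -176/3 kN·m
Load 2 — point force P=12 kN at a=8/3 m (b=L-a=4/3):
  R_A = P = 12 kN
  M_A = Pa = 12·(8/3) = 32 kN·m
Load 3 — uniform load w=5 kN/m over full span:
  R_A = wL = 5·4 = 20 kN
  M_A = wL²/2 = 5·4²/2 = 40 kN·m
Load 4 — point force P=6 kN at a=3 m (b=L-a=1):
  R_A = P = 6 kN
  M_A = Pa = 6·3 = 18 kN·m
Superposition: R_A = 16 kN, M_A = 94/3 kN·m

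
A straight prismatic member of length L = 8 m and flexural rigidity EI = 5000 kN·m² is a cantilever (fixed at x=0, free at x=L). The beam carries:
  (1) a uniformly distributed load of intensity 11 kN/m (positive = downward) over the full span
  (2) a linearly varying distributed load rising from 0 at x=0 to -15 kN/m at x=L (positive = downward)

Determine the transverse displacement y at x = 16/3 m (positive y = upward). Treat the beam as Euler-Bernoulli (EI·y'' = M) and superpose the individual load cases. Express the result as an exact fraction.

y(16/3) = -512/50625 m

Load 1 — uniform load w=11 kN/m over full span:
  y_1 = -wx²(x²-4Lx+6L²)/(24EI) = -11·(16/3)²·((16/3)²-4·8·(16/3)+6·8²)/(24·5000) = -95744/151875 m
Load 2 — triangular load w₀=-15 kN/m (0→w₀ over full span):
  y_2 = (w₀Lx³/12-w₀L²x²/6-w₀x⁵/(120L))/EI = ((-15)·8·(16/3)³/12-(-15)·8²·(16/3)²/6-(-15)·(16/3)⁵/(120·8))/5000 = 94208/151875 m
Superposition: y = Σ y_i = -512/50625 m ≈ -0.010114 m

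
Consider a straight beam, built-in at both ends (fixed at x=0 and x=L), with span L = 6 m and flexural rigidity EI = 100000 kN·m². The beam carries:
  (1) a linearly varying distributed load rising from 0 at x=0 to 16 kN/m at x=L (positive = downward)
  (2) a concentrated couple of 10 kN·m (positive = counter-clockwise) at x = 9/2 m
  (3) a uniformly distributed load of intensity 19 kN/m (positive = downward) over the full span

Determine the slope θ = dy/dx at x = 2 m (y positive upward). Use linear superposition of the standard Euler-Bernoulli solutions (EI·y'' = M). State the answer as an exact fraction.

θ(2) = -3529/9000000 rad

Load 1 — triangular load w₀=16 kN/m (0→w₀ over full span):
  θ_1 = -w₀(2x(L-x)(L-2x)(x+2L)+x²(L-x)²)/(120LEI) = -16·(2·2·(6-2)·(6-2·2)·(2+2·6)+2²·(6-2)²)/(120·6·100000) = -16/140625 rad
Load 2 — applied couple M₀=10 kN·m at a=9/2 m (b=L-a=3/2):
  θ_2 = (R_Ax²/2 - M_Ax)/EI  [x≤a] with R_A=15/8, M_A=25/8 = ((15/8)·2²/2 - (25/8)·2)/100000 = -1/40000 rad
Load 3 — uniform load w=19 kN/m over full span:
  θ_3 = -wx(L-x)(L-2x)/(12EI) = -19·2·(6-2)·(6-2·2)/(12·100000) = -19/75000 rad
Superposition: θ = Σ θ_i = -3529/9000000 rad ≈ -0.000392 rad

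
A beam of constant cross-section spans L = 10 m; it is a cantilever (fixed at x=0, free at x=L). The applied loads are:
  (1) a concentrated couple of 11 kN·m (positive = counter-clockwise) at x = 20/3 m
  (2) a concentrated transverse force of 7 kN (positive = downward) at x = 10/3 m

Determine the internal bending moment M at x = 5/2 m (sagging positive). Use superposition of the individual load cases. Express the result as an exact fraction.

Load 1 — applied couple M₀=11 kN·m at a=20/3 m (b=L-a=10/3):
  M_1 = M₀  [x≤a] = 11 = 11 kN·m
Load 2 — point force P=7 kN at a=10/3 m (b=L-a=20/3):
  M_2 = -P(a-x)  [x≤a] = -7·((10/3)-(5/2)) = -35/6 kN·m
Superposition: M = Σ M_i = 31/6 kN·m ≈ 5.166667 kN·m

M(5/2) = 31/6 kN·m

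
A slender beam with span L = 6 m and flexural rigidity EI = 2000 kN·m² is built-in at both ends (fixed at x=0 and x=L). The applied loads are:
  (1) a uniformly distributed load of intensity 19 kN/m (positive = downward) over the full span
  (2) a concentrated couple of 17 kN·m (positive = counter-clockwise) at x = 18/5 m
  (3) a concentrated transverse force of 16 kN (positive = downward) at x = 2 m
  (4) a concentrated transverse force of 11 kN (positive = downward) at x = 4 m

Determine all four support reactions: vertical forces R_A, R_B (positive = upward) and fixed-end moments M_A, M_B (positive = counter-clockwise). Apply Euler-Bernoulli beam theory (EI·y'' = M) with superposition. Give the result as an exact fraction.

R_A = 51154/675 kN, M_A = 18349/225 kN·m, R_B = 44021/675 kN, M_B = -16166/225 kN·m

Load 1 — uniform load w=19 kN/m over full span:
  R_A = wL/2 = 19·6/2 = 57 kN
  M_A = wL²/12 = 19·6²/12 = 57 kN·m
  R_B = wL/2 = 19·6/2 = 57 kN
  M_B = -wL²/12 = -19·6²/12 = -57 kN·m
Load 2 — applied couple M₀=17 kN·m at a=18/5 m (b=L-a=12/5):
  R_A = 6M₀ab/L³ = 6·17·(18/5)·(12/5)/6³ = 102/25 kN
  M_A = M₀b(2a-b)/L² = 17·(12/5)·(2·(18/5)-(12/5))/6² = 136/25 kN·m
  R_B = -6M₀ab/L³ = -6·17·(18/5)·(12/5)/6³ = -102/25 kN
  M_B = M₀a(2b-a)/L² = 17·(18/5)·(2·(12/5)-(18/5))/6² = 51/25 kN·m
Load 3 — point force P=16 kN at a=2 m (b=L-a=4):
  R_A = Pb²(3a+b)/L³ = 16·4²·(3·2+4)/6³ = 320/27 kN
  M_A = Pab²/L² = 16·2·4²/6² = 128/9 kN·m
  R_B = Pa²(a+3b)/L³ = 16·2²·(2+3·4)/6³ = 112/27 kN
  M_B = -Pa²b/L² = -16·2²·4/6² = -64/9 kN·m
Load 4 — point force P=11 kN at a=4 m (b=L-a=2):
  R_A = Pb²(3a+b)/L³ = 11·2²·(3·4+2)/6³ = 77/27 kN
  M_A = Pab²/L² = 11·4·2²/6² = 44/9 kN·m
  R_B = Pa²(a+3b)/L³ = 11·4²·(4+3·2)/6³ = 220/27 kN
  M_B = -Pa²b/L² = -11·4²·2/6² = -88/9 kN·m
Superposition: R_A = 51154/675 kN, M_A = 18349/225 kN·m, R_B = 44021/675 kN, M_B = -16166/225 kN·m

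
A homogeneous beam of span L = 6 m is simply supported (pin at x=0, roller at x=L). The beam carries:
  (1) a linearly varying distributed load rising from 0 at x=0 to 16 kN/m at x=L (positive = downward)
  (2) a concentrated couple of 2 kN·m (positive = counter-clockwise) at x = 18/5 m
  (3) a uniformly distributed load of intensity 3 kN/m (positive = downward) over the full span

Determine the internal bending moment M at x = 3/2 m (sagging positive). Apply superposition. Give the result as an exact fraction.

M(3/2) = 265/8 kN·m

Load 1 — triangular load w₀=16 kN/m (0→w₀ over full span):
  M_1 = w₀Lx/6 - w₀x³/(6L) = 16·6·(3/2)/6 - 16·(3/2)³/(6·6) = 45/2 kN·m
Load 2 — applied couple M₀=2 kN·m at a=18/5 m (b=L-a=12/5):
  M_2 = M₀x/L  [x≤a] = 2·(3/2)/6 = 1/2 kN·m
Load 3 — uniform load w=3 kN/m over full span:
  M_3 = wx(L-x)/2 = 3·(3/2)·(6-(3/2))/2 = 81/8 kN·m
Superposition: M = Σ M_i = 265/8 kN·m ≈ 33.125000 kN·m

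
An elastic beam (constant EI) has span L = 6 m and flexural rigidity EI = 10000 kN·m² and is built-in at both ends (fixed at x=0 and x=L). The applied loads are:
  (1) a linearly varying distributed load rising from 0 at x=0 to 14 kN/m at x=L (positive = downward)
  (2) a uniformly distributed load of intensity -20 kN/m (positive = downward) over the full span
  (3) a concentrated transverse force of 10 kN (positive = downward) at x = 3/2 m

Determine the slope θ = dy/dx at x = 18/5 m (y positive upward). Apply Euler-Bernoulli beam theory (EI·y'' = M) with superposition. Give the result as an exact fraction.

θ(18/5) = -25479/25000000 rad

Load 1 — triangular load w₀=14 kN/m (0→w₀ over full span):
  θ_1 = -w₀(2x(L-x)(L-2x)(x+2L)+x²(L-x)²)/(120LEI) = -14·(2·(18/5)·(6-(18/5))·(6-2·(18/5))·((18/5)+2·6)+(18/5)²·(6-(18/5))²)/(120·6·10000) = 189/390625 rad
Load 2 — uniform load w=-20 kN/m over full span:
  θ_2 = -wx(L-x)(L-2x)/(12EI) = -(-20)·(18/5)·(6-(18/5))·(6-2·(18/5))/(12·10000) = -27/15625 rad
Load 3 — point force P=10 kN at a=3/2 m (b=L-a=9/2):
  θ_3 = Pa²(L-x)(2bL-(3b+a)(L-x))/(2L³EI)  [x>a] = 10·(3/2)²·(6-(18/5))·(2·(9/2)·6-(3·(9/2)+(3/2))·(6-(18/5)))/(2·6³·10000) = 9/40000 rad
Superposition: θ = Σ θ_i = -25479/25000000 rad ≈ -0.001019 rad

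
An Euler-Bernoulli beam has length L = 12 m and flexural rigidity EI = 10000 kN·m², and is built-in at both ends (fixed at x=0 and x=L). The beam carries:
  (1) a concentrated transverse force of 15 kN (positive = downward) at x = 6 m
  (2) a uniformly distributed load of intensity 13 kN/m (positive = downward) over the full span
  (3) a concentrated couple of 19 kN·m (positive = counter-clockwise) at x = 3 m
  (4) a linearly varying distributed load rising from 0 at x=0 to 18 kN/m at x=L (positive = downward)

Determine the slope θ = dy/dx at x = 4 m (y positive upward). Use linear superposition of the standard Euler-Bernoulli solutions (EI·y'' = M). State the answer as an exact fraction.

θ(4) = -7847/300000 rad

Load 1 — point force P=15 kN at a=6 m (b=L-a=6):
  θ_1 = -Pb²x(2aL-(3a+b)x)/(2L³EI)  [x≤a] = -15·6²·4·(2·6·12-(3·6+6)·4)/(2·12³·10000) = -3/1000 rad
Load 2 — uniform load w=13 kN/m over full span:
  θ_2 = -wx(L-x)(L-2x)/(12EI) = -13·4·(12-4)·(12-2·4)/(12·10000) = -26/1875 rad
Load 3 — applied couple M₀=19 kN·m at a=3 m (b=L-a=9):
  θ_3 = (R_Ax²/2 - M_Ax - M₀(x-a))/EI  [x>a] with R_A=57/32, M_A=-57/16 = ((57/32)·4²/2 - (-57/16)·4 - 19·(4-3))/10000 = 19/20000 rad
Load 4 — triangular load w₀=18 kN/m (0→w₀ over full span):
  θ_4 = -w₀(2x(L-x)(L-2x)(x+2L)+x²(L-x)²)/(120LEI) = -18·(2·4·(12-4)·(12-2·4)·(4+2·12)+4²·(12-4)²)/(120·12·10000) = -32/3125 rad
Superposition: θ = Σ θ_i = -7847/300000 rad ≈ -0.026157 rad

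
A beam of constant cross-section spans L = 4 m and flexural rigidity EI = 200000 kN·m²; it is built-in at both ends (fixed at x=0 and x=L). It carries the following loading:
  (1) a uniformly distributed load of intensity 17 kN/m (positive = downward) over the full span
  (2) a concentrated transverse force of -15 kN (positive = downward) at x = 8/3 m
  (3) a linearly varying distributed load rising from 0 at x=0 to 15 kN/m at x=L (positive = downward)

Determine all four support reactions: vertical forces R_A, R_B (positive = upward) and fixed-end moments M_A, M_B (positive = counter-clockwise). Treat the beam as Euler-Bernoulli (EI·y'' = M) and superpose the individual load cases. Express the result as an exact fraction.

R_A = 352/9 kN, M_A = 236/9 kN·m, R_B = 395/9 kN, M_B = -232/9 kN·m

Load 1 — uniform load w=17 kN/m over full span:
  R_A = wL/2 = 17·4/2 = 34 kN
  M_A = wL²/12 = 17·4²/12 = 68/3 kN·m
  R_B = wL/2 = 17·4/2 = 34 kN
  M_B = -wL²/12 = -17·4²/12 = -68/3 kN·m
Load 2 — point force P=-15 kN at a=8/3 m (b=L-a=4/3):
  R_A = Pb²(3a+b)/L³ = (-15)·(4/3)²·(3·(8/3)+(4/3))/4³ = -35/9 kN
  M_A = Pab²/L² = (-15)·(8/3)·(4/3)²/4² = -40/9 kN·m
  R_B = Pa²(a+3b)/L³ = (-15)·(8/3)²·((8/3)+3·(4/3))/4³ = -100/9 kN
  M_B = -Pa²b/L² = -(-15)·(8/3)²·(4/3)/4² = 80/9 kN·m
Load 3 — triangular load w₀=15 kN/m (0→w₀ over full span):
  R_A = 3w₀L/20 = 3·15·4/20 = 9 kN
  M_A = w₀L²/30 = 15·4²/30 = 8 kN·m
  R_B = 7w₀L/20 = 7·15·4/20 = 21 kN
  M_B = -w₀L²/20 = -15·4²/20 = -12 kN·m
Superposition: R_A = 352/9 kN, M_A = 236/9 kN·m, R_B = 395/9 kN, M_B = -232/9 kN·m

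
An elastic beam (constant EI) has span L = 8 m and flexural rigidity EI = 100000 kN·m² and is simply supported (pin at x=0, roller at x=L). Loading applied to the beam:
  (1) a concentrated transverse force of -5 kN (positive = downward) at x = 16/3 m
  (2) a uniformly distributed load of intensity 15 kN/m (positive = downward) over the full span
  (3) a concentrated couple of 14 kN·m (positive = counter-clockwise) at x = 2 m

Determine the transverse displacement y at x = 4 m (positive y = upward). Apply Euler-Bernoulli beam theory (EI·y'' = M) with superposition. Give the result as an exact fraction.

y(4) = -28859/4050000 m

Load 1 — point force P=-5 kN at a=16/3 m (b=L-a=8/3):
  y_1 = -Pbx(L²-b²-x²)/(6LEI)  [x≤a] = -(-5)·(8/3)·4·(8²-(8/3)²-4²)/(6·8·100000) = 23/50625 m
Load 2 — uniform load w=15 kN/m over full span:
  y_2 = -wx(L³-2Lx²+x³)/(24EI) = -15·4·(8³-2·8·4²+4³)/(24·100000) = -1/125 m
Load 3 — applied couple M₀=14 kN·m at a=2 m (b=L-a=6):
  y_3 = (M₀x³/(6L)-M₀(x-a)²/2+C₁x)/EI  [x>a] with C₁=M₀(3b²-L²)/(6L)=77/6 = (14·4³/(6·8)-14·(4-2)²/2+(77/6)·4)/100000 = 21/50000 m
Superposition: y = Σ y_i = -28859/4050000 m ≈ -0.007126 m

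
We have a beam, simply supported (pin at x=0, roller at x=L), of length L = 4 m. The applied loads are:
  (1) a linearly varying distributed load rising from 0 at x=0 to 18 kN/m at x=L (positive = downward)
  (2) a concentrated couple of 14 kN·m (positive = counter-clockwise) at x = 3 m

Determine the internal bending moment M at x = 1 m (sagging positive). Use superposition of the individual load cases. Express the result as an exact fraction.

M(1) = 59/4 kN·m

Load 1 — triangular load w₀=18 kN/m (0→w₀ over full span):
  M_1 = w₀Lx/6 - w₀x³/(6L) = 18·4·1/6 - 18·1³/(6·4) = 45/4 kN·m
Load 2 — applied couple M₀=14 kN·m at a=3 m (b=L-a=1):
  M_2 = M₀x/L  [x≤a] = 14·1/4 = 7/2 kN·m
Superposition: M = Σ M_i = 59/4 kN·m ≈ 14.750000 kN·m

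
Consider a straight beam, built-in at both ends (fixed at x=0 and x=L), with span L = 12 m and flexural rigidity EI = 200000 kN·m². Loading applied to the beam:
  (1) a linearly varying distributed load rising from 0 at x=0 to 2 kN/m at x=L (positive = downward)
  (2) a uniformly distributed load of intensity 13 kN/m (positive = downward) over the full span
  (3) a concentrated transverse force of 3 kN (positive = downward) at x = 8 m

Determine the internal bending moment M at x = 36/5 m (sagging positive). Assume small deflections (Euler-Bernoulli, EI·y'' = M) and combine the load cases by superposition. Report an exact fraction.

Load 1 — triangular load w₀=2 kN/m (0→w₀ over full span):
  M_1 = 3w₀Lx/20 - w₀L²/30 - w₀x³/(6L) = 3·2·12·(36/5)/20 - 2·12²/30 - 2·(36/5)³/(6·12) = 744/125 kN·m
Load 2 — uniform load w=13 kN/m over full span:
  M_2 = wLx/2 - wL²/12 - wx²/2 = 13·12·(36/5)/2 - 13·12²/12 - 13·(36/5)²/2 = 1716/25 kN·m
Load 3 — point force P=3 kN at a=8 m (b=L-a=4):
  M_3 = Pb²(3a+b)x/L³ - Pab²/L²  [x≤a] = 3·4²·(3·8+4)·(36/5)/12³ - 3·8·4²/12² = 44/15 kN·m
Superposition: M = Σ M_i = 29072/375 kN·m ≈ 77.525333 kN·m

M(36/5) = 29072/375 kN·m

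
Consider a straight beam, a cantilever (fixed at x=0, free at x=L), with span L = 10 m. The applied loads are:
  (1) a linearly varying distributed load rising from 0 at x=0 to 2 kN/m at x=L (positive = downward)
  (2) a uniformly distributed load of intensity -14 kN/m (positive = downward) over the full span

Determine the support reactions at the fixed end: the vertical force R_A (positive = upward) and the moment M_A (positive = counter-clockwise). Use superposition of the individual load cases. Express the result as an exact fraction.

Load 1 — triangular load w₀=2 kN/m (0→w₀ over full span):
  R_A = w₀L/2 = 2·10/2 = 10 kN
  M_A = w₀L²/3 = 2·10²/3 = 200/3 kN·m
Load 2 — uniform load w=-14 kN/m over full span:
  R_A = wL = (-14)·10 = -140 kN
  M_A = wL²/2 = (-14)·10²/2 = -700 kN·m
Superposition: R_A = -130 kN, M_A = -1900/3 kN·m

R_A = -130 kN, M_A = -1900/3 kN·m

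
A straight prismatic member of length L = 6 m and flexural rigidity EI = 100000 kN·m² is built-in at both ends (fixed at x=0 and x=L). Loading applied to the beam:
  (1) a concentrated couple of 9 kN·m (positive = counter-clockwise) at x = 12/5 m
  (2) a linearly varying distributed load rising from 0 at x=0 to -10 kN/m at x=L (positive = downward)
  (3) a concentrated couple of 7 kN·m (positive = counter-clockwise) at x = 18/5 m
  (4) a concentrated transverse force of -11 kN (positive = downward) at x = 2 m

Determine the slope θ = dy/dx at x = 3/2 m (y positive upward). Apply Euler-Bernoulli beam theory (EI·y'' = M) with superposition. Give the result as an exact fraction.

Load 1 — applied couple M₀=9 kN·m at a=12/5 m (b=L-a=18/5):
  θ_1 = (R_Ax²/2 - M_Ax)/EI  [x≤a] with R_A=54/25, M_A=27/25 = ((54/25)·(3/2)²/2 - (27/25)·(3/2))/100000 = 81/10000000 rad
Load 2 — triangular load w₀=-10 kN/m (0→w₀ over full span):
  θ_2 = -w₀(2x(L-x)(L-2x)(x+2L)+x²(L-x)²)/(120LEI) = -(-10)·(2·(3/2)·(6-(3/2))·(6-2·(3/2))·((3/2)+2·6)+(3/2)²·(6-(3/2))²)/(120·6·100000) = 1053/12800000 rad
Load 3 — applied couple M₀=7 kN·m at a=18/5 m (b=L-a=12/5):
  θ_3 = (R_Ax²/2 - M_Ax)/EI  [x≤a] with R_A=42/25, M_A=56/25 = ((42/25)·(3/2)²/2 - (56/25)·(3/2))/100000 = -147/10000000 rad
Load 4 — point force P=-11 kN at a=2 m (b=L-a=4):
  θ_4 = -Pb²x(2aL-(3a+b)x)/(2L³EI)  [x≤a] = -(-11)·4²·(3/2)·(2·2·6-(3·2+4)·(3/2))/(2·6³·100000) = 11/200000 rad
Superposition: θ = Σ θ_i = 41813/320000000 rad ≈ 0.000131 rad

θ(3/2) = 41813/320000000 rad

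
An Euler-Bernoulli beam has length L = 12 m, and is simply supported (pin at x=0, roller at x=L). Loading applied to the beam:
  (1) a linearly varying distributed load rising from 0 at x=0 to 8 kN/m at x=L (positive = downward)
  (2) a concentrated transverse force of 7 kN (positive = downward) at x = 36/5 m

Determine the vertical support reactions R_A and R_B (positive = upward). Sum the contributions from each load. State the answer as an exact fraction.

Load 1 — triangular load w₀=8 kN/m (0→w₀ over full span):
  R_A = w₀L/6 = 8·12/6 = 16 kN
  R_B = w₀L/3 = 8·12/3 = 32 kN
Load 2 — point force P=7 kN at a=36/5 m (b=L-a=24/5):
  R_A = Pb/L = 7·(24/5)/12 = 14/5 kN
  R_B = Pa/L = 7·(36/5)/12 = 21/5 kN
Superposition: R_A = 94/5 kN, R_B = 181/5 kN

R_A = 94/5 kN, R_B = 181/5 kN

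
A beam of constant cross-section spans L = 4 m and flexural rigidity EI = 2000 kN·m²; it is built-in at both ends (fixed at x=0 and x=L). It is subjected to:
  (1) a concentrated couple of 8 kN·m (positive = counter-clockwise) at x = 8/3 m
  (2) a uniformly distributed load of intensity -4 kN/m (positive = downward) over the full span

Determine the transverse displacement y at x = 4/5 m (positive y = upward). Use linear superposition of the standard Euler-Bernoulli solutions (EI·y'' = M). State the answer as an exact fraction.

y(4/5) = 164/703125 m

Load 1 — applied couple M₀=8 kN·m at a=8/3 m (b=L-a=4/3):
  y_1 = (R_Ax³/6 - M_Ax²/2)/EI  [x≤a] with R_A=8/3, M_A=8/3 = ((8/3)·(4/5)³/6 - (8/3)·(4/5)²/2)/2000 = -44/140625 m
Load 2 — uniform load w=-4 kN/m over full span:
  y_2 = -wx²(L-x)²/(24EI) = -(-4)·(4/5)²·(4-(4/5))²/(24·2000) = 128/234375 m
Superposition: y = Σ y_i = 164/703125 m ≈ 0.000233 m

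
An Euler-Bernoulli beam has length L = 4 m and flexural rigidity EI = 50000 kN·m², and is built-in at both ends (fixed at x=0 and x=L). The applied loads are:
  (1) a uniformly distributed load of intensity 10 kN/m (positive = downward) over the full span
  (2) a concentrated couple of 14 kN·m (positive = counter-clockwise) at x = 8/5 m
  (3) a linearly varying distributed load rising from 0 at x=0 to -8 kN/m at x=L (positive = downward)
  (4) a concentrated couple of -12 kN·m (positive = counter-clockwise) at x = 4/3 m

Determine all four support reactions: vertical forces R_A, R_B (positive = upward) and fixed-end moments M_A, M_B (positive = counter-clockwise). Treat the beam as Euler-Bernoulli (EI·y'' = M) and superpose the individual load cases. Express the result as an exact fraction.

R_A = 406/25 kN, M_A = 806/75 kN·m, R_B = 194/25 kN, M_B = -484/75 kN·m

Load 1 — uniform load w=10 kN/m over full span:
  R_A = wL/2 = 10·4/2 = 20 kN
  M_A = wL²/12 = 10·4²/12 = 40/3 kN·m
  R_B = wL/2 = 10·4/2 = 20 kN
  M_B = -wL²/12 = -10·4²/12 = -40/3 kN·m
Load 2 — applied couple M₀=14 kN·m at a=8/5 m (b=L-a=12/5):
  R_A = 6M₀ab/L³ = 6·14·(8/5)·(12/5)/4³ = 126/25 kN
  M_A = M₀b(2a-b)/L² = 14·(12/5)·(2·(8/5)-(12/5))/4² = 42/25 kN·m
  R_B = -6M₀ab/L³ = -6·14·(8/5)·(12/5)/4³ = -126/25 kN
  M_B = M₀a(2b-a)/L² = 14·(8/5)·(2·(12/5)-(8/5))/4² = 112/25 kN·m
Load 3 — triangular load w₀=-8 kN/m (0→w₀ over full span):
  R_A = 3w₀L/20 = 3·(-8)·4/20 = -24/5 kN
  M_A = w₀L²/30 = (-8)·4²/30 = -64/15 kN·m
  R_B = 7w₀L/20 = 7·(-8)·4/20 = -56/5 kN
  M_B = -w₀L²/20 = -(-8)·4²/20 = 32/5 kN·m
Load 4 — applied couple M₀=-12 kN·m at a=4/3 m (b=L-a=8/3):
  R_A = 6M₀ab/L³ = 6·(-12)·(4/3)·(8/3)/4³ = -4 kN
  M_A = M₀b(2a-b)/L² = (-12)·(8/3)·(2·(4/3)-(8/3))/4² = 0 kN·m
  R_B = -6M₀ab/L³ = -6·(-12)·(4/3)·(8/3)/4³ = 4 kN
  M_B = M₀a(2b-a)/L² = (-12)·(4/3)·(2·(8/3)-(4/3))/4² = -4 kN·m
Superposition: R_A = 406/25 kN, M_A = 806/75 kN·m, R_B = 194/25 kN, M_B = -484/75 kN·m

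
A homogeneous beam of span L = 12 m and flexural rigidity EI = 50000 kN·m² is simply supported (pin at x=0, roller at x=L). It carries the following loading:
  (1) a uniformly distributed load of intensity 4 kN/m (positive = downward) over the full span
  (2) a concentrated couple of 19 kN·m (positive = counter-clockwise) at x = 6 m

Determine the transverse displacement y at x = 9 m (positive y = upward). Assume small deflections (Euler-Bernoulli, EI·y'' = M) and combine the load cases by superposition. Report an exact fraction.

Load 1 — uniform load w=4 kN/m over full span:
  y_1 = -wx(L³-2Lx²+x³)/(24EI) = -4·9·(12³-2·12·9²+9³)/(24·50000) = -1539/100000 m
Load 2 — applied couple M₀=19 kN·m at a=6 m (b=L-a=6):
  y_2 = (M₀x³/(6L)-M₀(x-a)²/2+C₁x)/EI  [x>a] with C₁=M₀(3b²-L²)/(6L)=-19/2 = (19·9³/(6·12)-19·(9-6)²/2+(-19/2)·9)/50000 = 171/400000 m
Superposition: y = Σ y_i = -1197/80000 m ≈ -0.014963 m

y(9) = -1197/80000 m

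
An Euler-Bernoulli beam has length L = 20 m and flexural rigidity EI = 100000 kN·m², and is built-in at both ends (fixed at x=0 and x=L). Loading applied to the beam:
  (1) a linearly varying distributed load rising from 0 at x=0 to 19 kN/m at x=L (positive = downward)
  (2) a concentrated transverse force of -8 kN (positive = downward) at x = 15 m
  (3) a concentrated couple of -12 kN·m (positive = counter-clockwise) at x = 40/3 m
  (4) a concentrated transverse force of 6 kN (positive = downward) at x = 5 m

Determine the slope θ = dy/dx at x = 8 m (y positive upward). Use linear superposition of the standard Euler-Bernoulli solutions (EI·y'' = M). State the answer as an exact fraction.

θ(8) = -423/125000 rad

Load 1 — triangular load w₀=19 kN/m (0→w₀ over full span):
  θ_1 = -w₀(2x(L-x)(L-2x)(x+2L)+x²(L-x)²)/(120LEI) = -19·(2·8·(20-8)·(20-2·8)·(8+2·20)+8²·(20-8)²)/(120·20·100000) = -57/15625 rad
Load 2 — point force P=-8 kN at a=15 m (b=L-a=5):
  θ_2 = -Pb²x(2aL-(3a+b)x)/(2L³EI)  [x≤a] = -(-8)·5²·8·(2·15·20-(3·15+5)·8)/(2·20³·100000) = 1/5000 rad
Load 3 — applied couple M₀=-12 kN·m at a=40/3 m (b=L-a=20/3):
  θ_3 = (R_Ax²/2 - M_Ax)/EI  [x≤a] with R_A=-4/5, M_A=-4 = ((-4/5)·8²/2 - (-4)·8)/100000 = 1/15625 rad
Load 4 — point force P=6 kN at a=5 m (b=L-a=15):
  θ_4 = Pa²(L-x)(2bL-(3b+a)(L-x))/(2L³EI)  [x>a] = 6·5²·(20-8)·(2·15·20-(3·15+5)·(20-8))/(2·20³·100000) = 0 rad
Superposition: θ = Σ θ_i = -423/125000 rad ≈ -0.003384 rad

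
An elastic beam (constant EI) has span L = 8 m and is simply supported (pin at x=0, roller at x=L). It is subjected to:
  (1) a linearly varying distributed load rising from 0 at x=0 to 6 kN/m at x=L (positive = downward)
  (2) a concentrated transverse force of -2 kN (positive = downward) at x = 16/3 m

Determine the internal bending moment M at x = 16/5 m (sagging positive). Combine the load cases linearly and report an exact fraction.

Load 1 — triangular load w₀=6 kN/m (0→w₀ over full span):
  M_1 = w₀Lx/6 - w₀x³/(6L) = 6·8·(16/5)/6 - 6·(16/5)³/(6·8) = 2688/125 kN·m
Load 2 — point force P=-2 kN at a=16/3 m (b=L-a=8/3):
  M_2 = Pbx/L  [x≤a] = (-2)·(8/3)·(16/5)/8 = -32/15 kN·m
Superposition: M = Σ M_i = 7264/375 kN·m ≈ 19.370667 kN·m

M(16/5) = 7264/375 kN·m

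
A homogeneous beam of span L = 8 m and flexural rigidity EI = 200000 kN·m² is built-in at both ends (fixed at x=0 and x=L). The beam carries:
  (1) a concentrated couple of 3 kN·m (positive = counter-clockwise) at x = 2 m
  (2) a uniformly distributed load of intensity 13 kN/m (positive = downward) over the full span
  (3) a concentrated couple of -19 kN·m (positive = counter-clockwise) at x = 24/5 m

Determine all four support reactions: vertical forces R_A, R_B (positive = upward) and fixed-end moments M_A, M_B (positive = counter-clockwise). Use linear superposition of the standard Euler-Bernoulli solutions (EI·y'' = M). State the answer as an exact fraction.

Load 1 — applied couple M₀=3 kN·m at a=2 m (b=L-a=6):
  R_A = 6M₀ab/L³ = 6·3·2·6/8³ = 27/64 kN
  M_A = M₀b(2a-b)/L² = 3·6·(2·2-6)/8² = -9/16 kN·m
  R_B = -6M₀ab/L³ = -6·3·2·6/8³ = -27/64 kN
  M_B = M₀a(2b-a)/L² = 3·2·(2·6-2)/8² = 15/16 kN·m
Load 2 — uniform load w=13 kN/m over full span:
  R_A = wL/2 = 13·8/2 = 52 kN
  M_A = wL²/12 = 13·8²/12 = 208/3 kN·m
  R_B = wL/2 = 13·8/2 = 52 kN
  M_B = -wL²/12 = -13·8²/12 = -208/3 kN·m
Load 3 — applied couple M₀=-19 kN·m at a=24/5 m (b=L-a=16/5):
  R_A = 6M₀ab/L³ = 6·(-19)·(24/5)·(16/5)/8³ = -171/50 kN
  M_A = M₀b(2a-b)/L² = (-19)·(16/5)·(2·(24/5)-(16/5))/8² = -152/25 kN·m
  R_B = -6M₀ab/L³ = -6·(-19)·(24/5)·(16/5)/8³ = 171/50 kN
  M_B = M₀a(2b-a)/L² = (-19)·(24/5)·(2·(16/5)-(24/5))/8² = -57/25 kN·m
Superposition: R_A = 78403/1600 kN, M_A = 75229/1200 kN·m, R_B = 87997/1600 kN, M_B = -84811/1200 kN·m

R_A = 78403/1600 kN, M_A = 75229/1200 kN·m, R_B = 87997/1600 kN, M_B = -84811/1200 kN·m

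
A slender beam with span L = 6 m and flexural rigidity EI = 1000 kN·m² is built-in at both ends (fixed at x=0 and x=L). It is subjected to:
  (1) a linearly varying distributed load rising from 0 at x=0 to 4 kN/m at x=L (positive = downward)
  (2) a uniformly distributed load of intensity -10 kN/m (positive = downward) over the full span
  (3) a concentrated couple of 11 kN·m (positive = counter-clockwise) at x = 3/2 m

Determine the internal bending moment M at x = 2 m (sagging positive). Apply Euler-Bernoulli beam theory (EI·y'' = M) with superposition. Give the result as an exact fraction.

M(2) = -9577/720 kN·m

Load 1 — triangular load w₀=4 kN/m (0→w₀ over full span):
  M_1 = 3w₀Lx/20 - w₀L²/30 - w₀x³/(6L) = 3·4·6·2/20 - 4·6²/30 - 4·2³/(6·6) = 68/45 kN·m
Load 2 — uniform load w=-10 kN/m over full span:
  M_2 = wLx/2 - wL²/12 - wx²/2 = (-10)·6·2/2 - (-10)·6²/12 - (-10)·2²/2 = -10 kN·m
Load 3 — applied couple M₀=11 kN·m at a=3/2 m (b=L-a=9/2):
  M_3 = R_Ax - M_A - M₀  [x>a] with R_A=33/16, M_A=-33/16 = (33/16)·2 - (-33/16) - 11 = -77/16 kN·m
Superposition: M = Σ M_i = -9577/720 kN·m ≈ -13.301389 kN·m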